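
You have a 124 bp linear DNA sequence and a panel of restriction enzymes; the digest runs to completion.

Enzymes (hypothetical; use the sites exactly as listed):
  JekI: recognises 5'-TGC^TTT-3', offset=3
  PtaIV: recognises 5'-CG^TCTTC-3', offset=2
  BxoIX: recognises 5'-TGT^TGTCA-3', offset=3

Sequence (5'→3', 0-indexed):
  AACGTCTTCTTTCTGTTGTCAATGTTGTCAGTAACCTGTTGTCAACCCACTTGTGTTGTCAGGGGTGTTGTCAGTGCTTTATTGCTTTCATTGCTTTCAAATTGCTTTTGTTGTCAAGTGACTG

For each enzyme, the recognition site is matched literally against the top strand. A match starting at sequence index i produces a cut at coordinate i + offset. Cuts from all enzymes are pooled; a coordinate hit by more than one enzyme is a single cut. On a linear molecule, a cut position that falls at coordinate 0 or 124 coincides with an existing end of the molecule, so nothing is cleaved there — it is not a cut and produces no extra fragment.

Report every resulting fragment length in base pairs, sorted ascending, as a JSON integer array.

[4,6,8,9,9,9,11,12,12,13,14,17]

Site scan:
  JekI (TGCTTT, off=3): starts [74, 82, 91, 102] → cuts [77, 85, 94, 105]
  PtaIV (CGTCTTC, off=2): starts [2] → cuts [4]
  BxoIX (TGTTGTCA, off=3): starts [13, 22, 36, 53, 65, 108] → cuts [16, 25, 39, 56, 68, 111]

Pooled cuts: [4, 16, 25, 39, 56, 68, 77, 85, 94, 105, 111]

Fragment lengths:
  [0,4): 4 bp
  [4,16): 12 bp
  [16,25): 9 bp
  [25,39): 14 bp
  [39,56): 17 bp
  [56,68): 12 bp
  [68,77): 9 bp
  [77,85): 8 bp
  [85,94): 9 bp
  [94,105): 11 bp
  [105,111): 6 bp
  [111,124): 13 bp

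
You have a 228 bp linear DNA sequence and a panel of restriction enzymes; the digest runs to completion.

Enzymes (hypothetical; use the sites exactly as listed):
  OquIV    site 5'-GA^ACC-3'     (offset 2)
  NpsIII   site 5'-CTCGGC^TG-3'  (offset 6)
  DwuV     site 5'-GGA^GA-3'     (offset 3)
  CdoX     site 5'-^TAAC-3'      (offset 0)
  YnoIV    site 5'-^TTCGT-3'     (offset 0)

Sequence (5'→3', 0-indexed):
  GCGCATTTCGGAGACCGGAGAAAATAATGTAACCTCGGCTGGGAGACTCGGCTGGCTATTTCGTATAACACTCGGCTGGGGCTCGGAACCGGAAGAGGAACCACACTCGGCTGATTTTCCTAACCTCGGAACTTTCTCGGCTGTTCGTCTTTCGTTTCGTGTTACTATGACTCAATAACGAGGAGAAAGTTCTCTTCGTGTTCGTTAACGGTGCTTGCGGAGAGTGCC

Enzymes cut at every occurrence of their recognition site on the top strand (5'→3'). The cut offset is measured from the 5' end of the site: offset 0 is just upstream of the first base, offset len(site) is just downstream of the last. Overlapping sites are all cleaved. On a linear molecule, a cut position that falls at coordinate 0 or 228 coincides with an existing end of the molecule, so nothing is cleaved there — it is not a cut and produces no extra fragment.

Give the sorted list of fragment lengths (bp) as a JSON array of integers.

Site scan:
  OquIV (GAACC, off=2): starts [85, 97] → cuts [87, 99]
  NpsIII (CTCGGCTG, off=6): starts [33, 46, 70, 105, 135] → cuts [39, 52, 76, 111, 141]
  DwuV (GGAGA, off=3): starts [9, 16, 41, 181, 218] → cuts [12, 19, 44, 184, 221]
  CdoX (TAAC, off=0): starts [29, 65, 120, 175, 205] → cuts [29, 65, 120, 175, 205]
  YnoIV (TTCGT, off=0): starts [59, 143, 150, 155, 194, 200] → cuts [59, 143, 150, 155, 194, 200]

Pooled cuts: [12, 19, 29, 39, 44, 52, 59, 65, 76, 87, 99, 111, 120, 141, 143, 150, 155, 175, 184, 194, 200, 205, 221]

Fragments:
  [0,12): 12 bp
  [12,19): 7 bp
  [19,29): 10 bp
  [29,39): 10 bp
  [39,44): 5 bp
  [44,52): 8 bp
  [52,59): 7 bp
  [59,65): 6 bp
  [65,76): 11 bp
  [76,87): 11 bp
  [87,99): 12 bp
  [99,111): 12 bp
  [111,120): 9 bp
  [120,141): 21 bp
  [141,143): 2 bp
  [143,150): 7 bp
  [150,155): 5 bp
  [155,175): 20 bp
  [175,184): 9 bp
  [184,194): 10 bp
  [194,200): 6 bp
  [200,205): 5 bp
  [205,221): 16 bp
  [221,228): 7 bp

[2,5,5,5,6,6,7,7,7,7,8,9,9,10,10,10,11,11,12,12,12,16,20,21]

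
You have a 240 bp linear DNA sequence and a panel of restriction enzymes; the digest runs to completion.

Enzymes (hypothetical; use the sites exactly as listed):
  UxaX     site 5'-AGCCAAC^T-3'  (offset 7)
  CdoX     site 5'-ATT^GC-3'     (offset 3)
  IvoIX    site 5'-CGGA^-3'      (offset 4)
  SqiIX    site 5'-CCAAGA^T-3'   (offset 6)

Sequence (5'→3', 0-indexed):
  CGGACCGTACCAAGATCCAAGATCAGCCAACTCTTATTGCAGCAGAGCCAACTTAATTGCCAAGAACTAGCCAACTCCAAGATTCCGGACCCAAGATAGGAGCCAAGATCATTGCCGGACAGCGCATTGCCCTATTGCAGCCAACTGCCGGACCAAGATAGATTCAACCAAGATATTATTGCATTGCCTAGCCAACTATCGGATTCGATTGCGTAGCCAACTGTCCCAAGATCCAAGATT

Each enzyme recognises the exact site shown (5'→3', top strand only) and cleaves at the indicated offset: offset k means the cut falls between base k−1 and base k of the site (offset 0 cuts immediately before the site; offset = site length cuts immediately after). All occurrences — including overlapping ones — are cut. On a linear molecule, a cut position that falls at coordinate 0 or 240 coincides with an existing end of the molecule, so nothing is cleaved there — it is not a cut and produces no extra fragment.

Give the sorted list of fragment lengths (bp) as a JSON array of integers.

Site scan:
  UxaX (AGCCAACT, off=7): starts [24, 45, 68, 138, 189, 214] → cuts [31, 52, 75, 145, 196, 221]
  CdoX (ATTGC, off=3): starts [35, 55, 110, 125, 133, 177, 182, 207] → cuts [38, 58, 113, 128, 136, 180, 185, 210]
  IvoIX (CGGA, off=4): starts [0, 85, 115, 148, 199] → cuts [4, 89, 119, 152, 203]
  SqiIX (CCAAGAT, off=6): starts [9, 16, 76, 90, 102, 152, 167, 225, 232] → cuts [15, 22, 82, 96, 108, 158, 173, 231, 238]

All cut coordinates (distinct, sorted): [4, 15, 22, 31, 38, 52, 58, 75, 82, 89, 96, 108, 113, 119, 128, 136, 145, 152, 158, 173, 180, 185, 196, 203, 210, 221, 231, 238]

Fragment lengths:
  [0,4): 4 bp
  [4,15): 11 bp
  [15,22): 7 bp
  [22,31): 9 bp
  [31,38): 7 bp
  [38,52): 14 bp
  [52,58): 6 bp
  [58,75): 17 bp
  [75,82): 7 bp
  [82,89): 7 bp
  [89,96): 7 bp
  [96,108): 12 bp
  [108,113): 5 bp
  [113,119): 6 bp
  [119,128): 9 bp
  [128,136): 8 bp
  [136,145): 9 bp
  [145,152): 7 bp
  [152,158): 6 bp
  [158,173): 15 bp
  [173,180): 7 bp
  [180,185): 5 bp
  [185,196): 11 bp
  [196,203): 7 bp
  [203,210): 7 bp
  [210,221): 11 bp
  [221,231): 10 bp
  [231,238): 7 bp
  [238,240): 2 bp

[2,4,5,5,6,6,6,7,7,7,7,7,7,7,7,7,7,8,9,9,9,10,11,11,11,12,14,15,17]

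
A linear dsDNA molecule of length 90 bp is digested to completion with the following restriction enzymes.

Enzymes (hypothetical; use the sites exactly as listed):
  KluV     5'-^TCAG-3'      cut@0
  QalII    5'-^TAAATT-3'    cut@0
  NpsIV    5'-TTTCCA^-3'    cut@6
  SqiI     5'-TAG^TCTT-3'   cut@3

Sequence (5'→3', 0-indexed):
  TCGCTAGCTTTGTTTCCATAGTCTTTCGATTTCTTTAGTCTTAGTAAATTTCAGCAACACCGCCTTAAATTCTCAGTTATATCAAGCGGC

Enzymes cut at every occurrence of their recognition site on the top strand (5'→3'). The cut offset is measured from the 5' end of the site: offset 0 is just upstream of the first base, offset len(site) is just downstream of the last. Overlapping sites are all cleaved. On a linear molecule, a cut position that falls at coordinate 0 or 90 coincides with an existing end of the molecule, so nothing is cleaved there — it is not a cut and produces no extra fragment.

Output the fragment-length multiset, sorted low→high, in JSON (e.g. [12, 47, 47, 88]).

Site scan:
  KluV (TCAG, off=0): starts [50, 72] → cuts [50, 72]
  QalII (TAAATT, off=0): starts [44, 65] → cuts [44, 65]
  NpsIV (TTTCCA, off=6): starts [12] → cuts [18]
  SqiI (TAGTCTT, off=3): starts [18, 35] → cuts [21, 38]

Pooled cuts: [18, 21, 38, 44, 50, 65, 72]

Fragment lengths:
  [0,18): 18 bp
  [18,21): 3 bp
  [21,38): 17 bp
  [38,44): 6 bp
  [44,50): 6 bp
  [50,65): 15 bp
  [65,72): 7 bp
  [72,90): 18 bp

[3,6,6,7,15,17,18,18]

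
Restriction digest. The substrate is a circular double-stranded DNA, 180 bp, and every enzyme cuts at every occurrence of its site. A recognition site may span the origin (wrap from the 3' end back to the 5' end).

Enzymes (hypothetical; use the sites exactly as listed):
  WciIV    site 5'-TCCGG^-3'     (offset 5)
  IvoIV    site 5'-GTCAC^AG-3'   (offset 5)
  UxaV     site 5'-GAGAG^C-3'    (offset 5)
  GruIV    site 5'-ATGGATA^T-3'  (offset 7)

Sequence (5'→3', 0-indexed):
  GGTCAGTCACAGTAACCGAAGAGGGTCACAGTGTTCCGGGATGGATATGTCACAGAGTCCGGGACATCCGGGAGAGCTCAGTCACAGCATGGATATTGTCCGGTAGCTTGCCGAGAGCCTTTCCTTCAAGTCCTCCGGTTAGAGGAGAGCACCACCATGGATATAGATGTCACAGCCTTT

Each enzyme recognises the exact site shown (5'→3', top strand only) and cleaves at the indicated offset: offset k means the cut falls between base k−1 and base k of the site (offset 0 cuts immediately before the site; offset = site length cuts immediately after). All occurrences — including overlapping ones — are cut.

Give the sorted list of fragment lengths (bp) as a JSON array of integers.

[5,6,8,8,9,9,9,10,10,10,11,14,14,17,19,21]

Scan for sites:
  WciIV (TCCGG, off=5): starts [34, 57, 66, 98, 133] → cuts [39, 62, 71, 103, 138]
  IvoIV (GTCACAG, off=5): starts [5, 24, 48, 80, 168] → cuts [10, 29, 53, 85, 173]
  UxaV (GAGAGC, off=5): starts [71, 112, 144] → cuts [76, 117, 149]
  GruIV (ATGGATAT, off=7): starts [40, 88, 156] → cuts [47, 95, 163]

Pooled cuts: [10, 29, 39, 47, 53, 62, 71, 76, 85, 95, 103, 117, 138, 149, 163, 173]

Fragment lengths:
  10→29: 19 bp
  29→39: 10 bp
  39→47: 8 bp
  47→53: 6 bp
  53→62: 9 bp
  62→71: 9 bp
  71→76: 5 bp
  76→85: 9 bp
  85→95: 10 bp
  95→103: 8 bp
  103→117: 14 bp
  117→138: 21 bp
  138→149: 11 bp
  149→163: 14 bp
  163→173: 10 bp
  173→10 (wrap): 180-173+10 = 17 bp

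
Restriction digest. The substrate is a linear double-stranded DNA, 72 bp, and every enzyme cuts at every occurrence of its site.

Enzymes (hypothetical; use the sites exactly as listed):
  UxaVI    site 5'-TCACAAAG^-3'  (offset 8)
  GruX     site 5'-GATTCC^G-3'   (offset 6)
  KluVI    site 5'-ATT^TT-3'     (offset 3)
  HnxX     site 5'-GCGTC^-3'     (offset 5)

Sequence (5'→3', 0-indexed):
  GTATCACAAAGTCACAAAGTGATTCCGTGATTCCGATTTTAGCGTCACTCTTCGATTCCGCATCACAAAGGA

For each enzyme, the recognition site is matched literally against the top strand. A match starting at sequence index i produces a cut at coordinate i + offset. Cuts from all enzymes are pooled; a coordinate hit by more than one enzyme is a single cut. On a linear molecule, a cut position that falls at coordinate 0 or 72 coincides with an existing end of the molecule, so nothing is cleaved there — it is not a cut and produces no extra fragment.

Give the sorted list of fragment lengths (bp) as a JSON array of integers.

Scan for sites:
  UxaVI TCACAAAG/8: at [3, 11, 62] ⇒ [11, 19, 70]
  GruX GATTCCG/6: at [20, 28, 53] ⇒ [26, 34, 59]
  KluVI ATTTT/3: at [35] ⇒ [38]
  HnxX GCGTC/5: at [41] ⇒ [46]

All cut coordinates (distinct, sorted): [11, 19, 26, 34, 38, 46, 59, 70]

Fragments:
  [0,11): 11 bp
  [11,19): 8 bp
  [19,26): 7 bp
  [26,34): 8 bp
  [34,38): 4 bp
  [38,46): 8 bp
  [46,59): 13 bp
  [59,70): 11 bp
  [70,72): 2 bp

[2,4,7,8,8,8,11,11,13]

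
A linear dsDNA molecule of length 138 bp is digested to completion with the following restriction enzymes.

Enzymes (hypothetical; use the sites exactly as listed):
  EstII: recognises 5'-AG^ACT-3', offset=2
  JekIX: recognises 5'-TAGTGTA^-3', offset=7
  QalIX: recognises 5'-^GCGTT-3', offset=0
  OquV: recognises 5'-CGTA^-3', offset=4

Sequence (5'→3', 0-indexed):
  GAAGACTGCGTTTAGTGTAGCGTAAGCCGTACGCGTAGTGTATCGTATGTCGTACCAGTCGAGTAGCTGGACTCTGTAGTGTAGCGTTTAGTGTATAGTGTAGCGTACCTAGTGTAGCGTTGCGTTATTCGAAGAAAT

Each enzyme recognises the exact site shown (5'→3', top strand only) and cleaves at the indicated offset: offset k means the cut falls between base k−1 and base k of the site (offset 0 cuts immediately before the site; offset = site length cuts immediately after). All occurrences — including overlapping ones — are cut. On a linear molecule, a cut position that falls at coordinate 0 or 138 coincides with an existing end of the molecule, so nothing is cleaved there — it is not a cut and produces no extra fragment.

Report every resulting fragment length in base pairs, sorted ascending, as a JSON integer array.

Scan for sites:
  EstII AGACT/2: at [2] ⇒ [4]
  JekIX TAGTGTA/7: at [12, 35, 76, 88, 95, 109] ⇒ [19, 42, 83, 95, 102, 116]
  QalIX GCGTT/0: at [7, 83, 116, 121] ⇒ [7, 83, 116, 121]
  OquV CGTA/4: at [20, 27, 33, 43, 50, 103] ⇒ [24, 31, 37, 47, 54, 107]

Pooled cuts: [4, 7, 19, 24, 31, 37, 42, 47, 54, 83, 95, 102, 107, 116, 121]

Fragment lengths:
  [0,4): 4 bp
  [4,7): 3 bp
  [7,19): 12 bp
  [19,24): 5 bp
  [24,31): 7 bp
  [31,37): 6 bp
  [37,42): 5 bp
  [42,47): 5 bp
  [47,54): 7 bp
  [54,83): 29 bp
  [83,95): 12 bp
  [95,102): 7 bp
  [102,107): 5 bp
  [107,116): 9 bp
  [116,121): 5 bp
  [121,138): 17 bp

[3,4,5,5,5,5,5,6,7,7,7,9,12,12,17,29]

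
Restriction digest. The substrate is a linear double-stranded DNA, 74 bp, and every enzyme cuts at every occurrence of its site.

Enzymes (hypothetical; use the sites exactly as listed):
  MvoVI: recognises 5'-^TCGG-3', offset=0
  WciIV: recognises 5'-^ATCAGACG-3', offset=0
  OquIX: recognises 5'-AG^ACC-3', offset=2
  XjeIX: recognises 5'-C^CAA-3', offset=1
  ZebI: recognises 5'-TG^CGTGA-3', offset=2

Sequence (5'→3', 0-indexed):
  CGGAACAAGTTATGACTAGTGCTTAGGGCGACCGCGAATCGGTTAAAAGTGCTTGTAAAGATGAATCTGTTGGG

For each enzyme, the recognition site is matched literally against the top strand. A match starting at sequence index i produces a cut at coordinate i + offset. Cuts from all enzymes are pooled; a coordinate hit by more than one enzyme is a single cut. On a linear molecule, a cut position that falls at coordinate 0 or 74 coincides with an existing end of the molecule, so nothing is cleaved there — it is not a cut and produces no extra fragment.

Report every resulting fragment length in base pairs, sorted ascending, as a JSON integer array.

[36,38]

Per-enzyme occurrences:
  MvoVI (TCGG, off=0): starts [38] → cuts [38]
  WciIV (ATCAGACG, off=0): no sites
  OquIX (AGACC, off=2): no sites
  XjeIX (CCAA, off=1): no sites
  ZebI (TGCGTGA, off=2): no sites

Pooled cuts: [38]

Fragments:
  [0,38): 38 bp
  [38,74): 36 bp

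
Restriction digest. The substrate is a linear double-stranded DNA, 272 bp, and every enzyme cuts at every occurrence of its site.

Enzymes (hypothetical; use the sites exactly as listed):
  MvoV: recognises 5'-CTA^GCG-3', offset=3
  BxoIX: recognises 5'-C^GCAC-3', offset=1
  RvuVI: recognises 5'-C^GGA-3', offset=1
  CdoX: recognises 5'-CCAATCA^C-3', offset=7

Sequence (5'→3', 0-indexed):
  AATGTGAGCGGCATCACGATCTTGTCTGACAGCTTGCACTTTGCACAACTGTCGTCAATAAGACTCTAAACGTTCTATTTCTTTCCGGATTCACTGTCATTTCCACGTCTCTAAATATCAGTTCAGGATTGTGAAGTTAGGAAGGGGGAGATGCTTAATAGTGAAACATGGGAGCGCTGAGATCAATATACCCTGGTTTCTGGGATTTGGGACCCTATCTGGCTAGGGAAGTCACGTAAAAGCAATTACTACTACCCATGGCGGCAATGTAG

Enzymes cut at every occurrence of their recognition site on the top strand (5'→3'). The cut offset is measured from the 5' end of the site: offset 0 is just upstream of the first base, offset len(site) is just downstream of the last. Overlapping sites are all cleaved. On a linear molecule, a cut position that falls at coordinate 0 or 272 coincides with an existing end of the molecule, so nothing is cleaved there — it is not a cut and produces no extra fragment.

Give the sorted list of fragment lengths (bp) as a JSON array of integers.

[86,186]

Scan for sites:
  MvoV (CTAGCG, off=3): no sites
  BxoIX (CGCAC, off=1): no sites
  RvuVI CGGA/1: at [85] ⇒ [86]
  CdoX (CCAATCAC, off=7): no sites

All cut coordinates (distinct, sorted): [86]

Fragment lengths:
  [0,86): 86 bp
  [86,272): 186 bp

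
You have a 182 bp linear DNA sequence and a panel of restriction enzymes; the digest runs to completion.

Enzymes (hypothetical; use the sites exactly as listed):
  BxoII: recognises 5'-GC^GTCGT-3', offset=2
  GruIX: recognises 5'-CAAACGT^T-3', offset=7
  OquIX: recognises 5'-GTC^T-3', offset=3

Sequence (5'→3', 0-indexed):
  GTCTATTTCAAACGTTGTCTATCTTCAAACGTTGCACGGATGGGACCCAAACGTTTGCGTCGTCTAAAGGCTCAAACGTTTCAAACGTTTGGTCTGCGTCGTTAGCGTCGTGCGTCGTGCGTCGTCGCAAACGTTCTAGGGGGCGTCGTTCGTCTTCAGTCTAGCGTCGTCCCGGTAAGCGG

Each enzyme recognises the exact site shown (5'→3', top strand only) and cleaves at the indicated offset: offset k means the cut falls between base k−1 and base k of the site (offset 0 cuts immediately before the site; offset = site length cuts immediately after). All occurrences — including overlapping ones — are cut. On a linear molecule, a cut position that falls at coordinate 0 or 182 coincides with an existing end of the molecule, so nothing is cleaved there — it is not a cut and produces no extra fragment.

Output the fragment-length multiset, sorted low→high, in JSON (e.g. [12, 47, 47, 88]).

[3,3,4,4,4,6,6,7,7,7,9,9,10,10,12,13,14,15,17,22]

Scan for sites:
  BxoII GCGTCGT/2: at [56, 95, 104, 111, 118, 142, 163] ⇒ [58, 97, 106, 113, 120, 144, 165]
  GruIX CAAACGTT/7: at [8, 25, 47, 72, 81, 127] ⇒ [15, 32, 54, 79, 88, 134]
  OquIX GTCT/3: at [0, 16, 61, 91, 151, 158] ⇒ [3, 19, 64, 94, 154, 161]

Pooled cuts: [3, 15, 19, 32, 54, 58, 64, 79, 88, 94, 97, 106, 113, 120, 134, 144, 154, 161, 165]

Fragments:
  [0,3): 3 bp
  [3,15): 12 bp
  [15,19): 4 bp
  [19,32): 13 bp
  [32,54): 22 bp
  [54,58): 4 bp
  [58,64): 6 bp
  [64,79): 15 bp
  [79,88): 9 bp
  [88,94): 6 bp
  [94,97): 3 bp
  [97,106): 9 bp
  [106,113): 7 bp
  [113,120): 7 bp
  [120,134): 14 bp
  [134,144): 10 bp
  [144,154): 10 bp
  [154,161): 7 bp
  [161,165): 4 bp
  [165,182): 17 bp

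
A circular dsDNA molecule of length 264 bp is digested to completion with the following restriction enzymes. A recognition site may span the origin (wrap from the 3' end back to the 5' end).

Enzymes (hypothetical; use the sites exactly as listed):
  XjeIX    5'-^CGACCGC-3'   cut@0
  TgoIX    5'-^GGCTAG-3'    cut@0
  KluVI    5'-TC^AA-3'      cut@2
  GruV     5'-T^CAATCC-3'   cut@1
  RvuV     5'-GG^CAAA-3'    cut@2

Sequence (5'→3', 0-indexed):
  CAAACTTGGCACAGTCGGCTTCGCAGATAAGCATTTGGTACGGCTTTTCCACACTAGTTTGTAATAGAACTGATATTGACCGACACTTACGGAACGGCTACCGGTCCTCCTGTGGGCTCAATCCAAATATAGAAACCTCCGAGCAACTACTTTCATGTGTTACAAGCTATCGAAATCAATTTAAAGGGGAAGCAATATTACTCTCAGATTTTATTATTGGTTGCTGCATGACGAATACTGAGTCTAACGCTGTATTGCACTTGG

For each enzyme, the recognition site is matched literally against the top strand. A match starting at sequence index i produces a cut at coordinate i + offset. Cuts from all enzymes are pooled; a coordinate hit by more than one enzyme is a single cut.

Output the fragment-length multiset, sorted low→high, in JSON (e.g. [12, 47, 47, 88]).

[1,58,87,118]

Scan for sites:
  XjeIX (CGACCGC, off=0): no sites
  TgoIX (GGCTAG, off=0): no sites
  KluVI (TCAA, off=2): starts [117, 175] → cuts [119, 177]
  GruV (TCAATCC, off=1): starts [117] → cuts [118]
  RvuV (GGCAAA, off=2): starts [262] → cuts [0]

Pooled cuts: [0, 118, 119, 177]

Fragments:
  0→118: 118 bp
  118→119: 1 bp
  119→177: 58 bp
  177→0 (wrap): 264-177+0 = 87 bp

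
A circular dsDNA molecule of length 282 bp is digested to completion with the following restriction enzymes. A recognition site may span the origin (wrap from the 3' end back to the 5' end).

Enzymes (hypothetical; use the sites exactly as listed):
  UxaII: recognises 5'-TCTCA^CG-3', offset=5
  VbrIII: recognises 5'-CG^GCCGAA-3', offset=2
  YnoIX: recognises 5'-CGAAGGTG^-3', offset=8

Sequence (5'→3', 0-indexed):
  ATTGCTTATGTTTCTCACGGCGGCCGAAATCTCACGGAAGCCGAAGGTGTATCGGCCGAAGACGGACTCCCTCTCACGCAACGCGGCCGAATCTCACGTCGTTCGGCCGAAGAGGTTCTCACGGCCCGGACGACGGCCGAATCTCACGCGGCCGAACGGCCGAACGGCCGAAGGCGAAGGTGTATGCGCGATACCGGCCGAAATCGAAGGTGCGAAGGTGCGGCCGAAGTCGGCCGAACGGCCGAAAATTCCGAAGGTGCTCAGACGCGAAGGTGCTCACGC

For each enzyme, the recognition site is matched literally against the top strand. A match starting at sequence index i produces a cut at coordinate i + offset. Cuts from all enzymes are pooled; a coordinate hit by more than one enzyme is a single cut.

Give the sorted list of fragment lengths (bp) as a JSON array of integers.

Scan for sites:
  UxaII (TCTCACG, off=5): starts [12, 29, 71, 91, 116, 141] → cuts [17, 34, 76, 96, 121, 146]
  VbrIII (CGGCCGAA, off=2): starts [20, 52, 83, 103, 133, 148, 156, 164, 194, 220, 230, 238] → cuts [22, 54, 85, 105, 135, 150, 158, 166, 196, 222, 232, 240]
  YnoIX (CGAAGGTG, off=8): starts [41, 174, 204, 212, 251, 267] → cuts [49, 182, 212, 220, 259, 275]

Pooled cuts: [17, 22, 34, 49, 54, 76, 85, 96, 105, 121, 135, 146, 150, 158, 166, 182, 196, 212, 220, 222, 232, 240, 259, 275]

Fragments:
  17→22: 5 bp
  22→34: 12 bp
  34→49: 15 bp
  49→54: 5 bp
  54→76: 22 bp
  76→85: 9 bp
  85→96: 11 bp
  96→105: 9 bp
  105→121: 16 bp
  121→135: 14 bp
  135→146: 11 bp
  146→150: 4 bp
  150→158: 8 bp
  158→166: 8 bp
  166→182: 16 bp
  182→196: 14 bp
  196→212: 16 bp
  212→220: 8 bp
  220→222: 2 bp
  222→232: 10 bp
  232→240: 8 bp
  240→259: 19 bp
  259→275: 16 bp
  275→17 (wrap): 282-275+17 = 24 bp

[2,4,5,5,8,8,8,8,9,9,10,11,11,12,14,14,15,16,16,16,16,19,22,24]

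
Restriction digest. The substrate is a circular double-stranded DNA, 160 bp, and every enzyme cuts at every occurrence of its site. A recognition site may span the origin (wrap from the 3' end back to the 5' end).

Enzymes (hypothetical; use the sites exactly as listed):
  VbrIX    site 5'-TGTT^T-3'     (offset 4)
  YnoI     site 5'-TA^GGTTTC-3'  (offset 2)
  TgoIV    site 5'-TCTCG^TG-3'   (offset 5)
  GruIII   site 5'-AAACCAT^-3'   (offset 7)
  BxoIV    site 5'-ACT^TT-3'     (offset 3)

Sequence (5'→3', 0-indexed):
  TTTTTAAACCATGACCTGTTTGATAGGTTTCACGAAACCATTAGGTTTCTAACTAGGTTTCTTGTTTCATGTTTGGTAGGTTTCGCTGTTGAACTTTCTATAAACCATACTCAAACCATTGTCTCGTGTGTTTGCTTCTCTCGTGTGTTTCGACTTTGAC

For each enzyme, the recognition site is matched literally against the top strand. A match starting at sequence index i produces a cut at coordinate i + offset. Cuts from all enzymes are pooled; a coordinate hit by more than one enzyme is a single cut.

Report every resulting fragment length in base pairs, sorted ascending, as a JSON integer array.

[2,5,5,6,6,6,6,7,7,8,11,11,11,11,12,13,16,17]

Scan for sites:
  VbrIX (TGTTT, off=4): starts [16, 62, 69, 128, 145] → cuts [20, 66, 73, 132, 149]
  YnoI (TAGGTTTC, off=2): starts [23, 41, 53, 76] → cuts [25, 43, 55, 78]
  TgoIV (TCTCGTG, off=5): starts [121, 138] → cuts [126, 143]
  GruIII (AAACCAT, off=7): starts [5, 34, 101, 112] → cuts [12, 41, 108, 119]
  BxoIV (ACTTT, off=3): starts [92, 152, 158] → cuts [1, 95, 155]

All cut coordinates (distinct, sorted): [1, 12, 20, 25, 41, 43, 55, 66, 73, 78, 95, 108, 119, 126, 132, 143, 149, 155]

Fragment lengths:
  1→12: 11 bp
  12→20: 8 bp
  20→25: 5 bp
  25→41: 16 bp
  41→43: 2 bp
  43→55: 12 bp
  55→66: 11 bp
  66→73: 7 bp
  73→78: 5 bp
  78→95: 17 bp
  95→108: 13 bp
  108→119: 11 bp
  119→126: 7 bp
  126→132: 6 bp
  132→143: 11 bp
  143→149: 6 bp
  149→155: 6 bp
  155→1 (wrap): 160-155+1 = 6 bp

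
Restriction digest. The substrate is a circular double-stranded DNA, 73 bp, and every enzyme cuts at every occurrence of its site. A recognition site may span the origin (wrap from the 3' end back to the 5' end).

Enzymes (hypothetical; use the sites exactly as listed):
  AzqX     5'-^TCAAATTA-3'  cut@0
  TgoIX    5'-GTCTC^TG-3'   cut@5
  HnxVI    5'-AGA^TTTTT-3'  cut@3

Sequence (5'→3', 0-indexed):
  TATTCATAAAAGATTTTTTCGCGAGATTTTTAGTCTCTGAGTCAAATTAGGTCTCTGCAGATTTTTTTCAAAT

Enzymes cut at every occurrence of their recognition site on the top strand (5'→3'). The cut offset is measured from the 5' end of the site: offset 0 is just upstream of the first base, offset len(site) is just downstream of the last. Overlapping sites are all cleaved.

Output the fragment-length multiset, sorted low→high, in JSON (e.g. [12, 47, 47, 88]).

[4,6,6,11,13,14,19]

Site scan:
  AzqX (TCAAATTA, off=0): starts [41, 67] → cuts [41, 67]
  TgoIX (GTCTCTG, off=5): starts [32, 50] → cuts [37, 55]
  HnxVI (AGATTTTT, off=3): starts [10, 23, 58] → cuts [13, 26, 61]

Pooled cuts: [13, 26, 37, 41, 55, 61, 67]

Fragments:
  13→26: 13 bp
  26→37: 11 bp
  37→41: 4 bp
  41→55: 14 bp
  55→61: 6 bp
  61→67: 6 bp
  67→13 (wrap): 73-67+13 = 19 bp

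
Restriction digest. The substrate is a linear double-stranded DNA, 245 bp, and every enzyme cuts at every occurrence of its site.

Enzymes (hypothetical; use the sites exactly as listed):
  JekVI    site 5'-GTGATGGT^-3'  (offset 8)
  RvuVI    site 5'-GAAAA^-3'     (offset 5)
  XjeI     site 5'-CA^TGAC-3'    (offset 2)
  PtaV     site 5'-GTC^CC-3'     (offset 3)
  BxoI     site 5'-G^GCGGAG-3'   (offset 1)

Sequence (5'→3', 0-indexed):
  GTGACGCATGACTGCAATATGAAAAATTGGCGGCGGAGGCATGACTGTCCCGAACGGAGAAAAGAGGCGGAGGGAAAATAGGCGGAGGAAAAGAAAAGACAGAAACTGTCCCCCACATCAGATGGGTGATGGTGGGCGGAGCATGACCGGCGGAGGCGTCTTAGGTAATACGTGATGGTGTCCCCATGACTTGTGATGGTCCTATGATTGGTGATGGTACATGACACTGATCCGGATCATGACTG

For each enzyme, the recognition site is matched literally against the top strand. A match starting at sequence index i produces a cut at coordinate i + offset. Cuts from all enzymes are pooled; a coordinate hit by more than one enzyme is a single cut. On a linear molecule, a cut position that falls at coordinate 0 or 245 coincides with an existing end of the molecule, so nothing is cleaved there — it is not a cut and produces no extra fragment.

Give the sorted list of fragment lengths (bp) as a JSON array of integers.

[2,3,3,3,3,4,5,6,6,7,8,8,8,9,11,12,13,14,14,17,18,18,23,30]

Site scan:
  JekVI (GTGATGGT, off=8): starts [125, 171, 192, 210] → cuts [133, 179, 200, 218]
  RvuVI (GAAAA, off=5): starts [20, 58, 73, 87, 92] → cuts [25, 63, 78, 92, 97]
  XjeI (CATGAC, off=2): starts [6, 39, 141, 184, 219, 237] → cuts [8, 41, 143, 186, 221, 239]
  PtaV (GTCCC, off=3): starts [46, 107, 179] → cuts [49, 110, 182]
  BxoI (GGCGGAG, off=1): starts [31, 65, 80, 134, 148] → cuts [32, 66, 81, 135, 149]

All cut coordinates (distinct, sorted): [8, 25, 32, 41, 49, 63, 66, 78, 81, 92, 97, 110, 133, 135, 143, 149, 179, 182, 186, 200, 218, 221, 239]

Fragment lengths:
  [0,8): 8 bp
  [8,25): 17 bp
  [25,32): 7 bp
  [32,41): 9 bp
  [41,49): 8 bp
  [49,63): 14 bp
  [63,66): 3 bp
  [66,78): 12 bp
  [78,81): 3 bp
  [81,92): 11 bp
  [92,97): 5 bp
  [97,110): 13 bp
  [110,133): 23 bp
  [133,135): 2 bp
  [135,143): 8 bp
  [143,149): 6 bp
  [149,179): 30 bp
  [179,182): 3 bp
  [182,186): 4 bp
  [186,200): 14 bp
  [200,218): 18 bp
  [218,221): 3 bp
  [221,239): 18 bp
  [239,245): 6 bp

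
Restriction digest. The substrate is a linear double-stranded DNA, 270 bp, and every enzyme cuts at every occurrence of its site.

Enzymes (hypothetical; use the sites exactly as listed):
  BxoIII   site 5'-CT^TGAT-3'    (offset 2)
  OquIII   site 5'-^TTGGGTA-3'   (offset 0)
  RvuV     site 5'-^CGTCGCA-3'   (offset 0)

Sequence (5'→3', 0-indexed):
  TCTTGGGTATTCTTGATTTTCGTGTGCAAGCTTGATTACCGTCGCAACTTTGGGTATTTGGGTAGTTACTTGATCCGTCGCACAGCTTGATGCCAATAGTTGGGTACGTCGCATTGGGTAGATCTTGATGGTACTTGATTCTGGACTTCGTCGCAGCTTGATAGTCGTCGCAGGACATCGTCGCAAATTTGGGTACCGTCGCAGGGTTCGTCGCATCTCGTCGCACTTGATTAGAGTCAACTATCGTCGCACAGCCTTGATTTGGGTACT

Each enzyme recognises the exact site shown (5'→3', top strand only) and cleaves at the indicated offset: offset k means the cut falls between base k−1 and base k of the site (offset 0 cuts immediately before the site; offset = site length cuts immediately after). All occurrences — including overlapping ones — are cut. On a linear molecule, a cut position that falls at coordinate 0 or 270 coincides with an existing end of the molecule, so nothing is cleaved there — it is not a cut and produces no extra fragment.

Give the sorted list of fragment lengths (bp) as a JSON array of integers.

Scan for sites:
  BxoIII CTTGAT/2: at [11, 30, 68, 85, 123, 133, 156, 225, 255] ⇒ [13, 32, 70, 87, 125, 135, 158, 227, 257]
  OquIII TTGGGTA/0: at [2, 49, 57, 99, 113, 188, 261] ⇒ [2, 49, 57, 99, 113, 188, 261]
  RvuV CGTCGCA/0: at [39, 75, 106, 148, 165, 178, 196, 208, 218, 244] ⇒ [39, 75, 106, 148, 165, 178, 196, 208, 218, 244]

All cut coordinates (distinct, sorted): [2, 13, 32, 39, 49, 57, 70, 75, 87, 99, 106, 113, 125, 135, 148, 158, 165, 178, 188, 196, 208, 218, 227, 244, 257, 261]

Fragments:
  [0,2): 2 bp
  [2,13): 11 bp
  [13,32): 19 bp
  [32,39): 7 bp
  [39,49): 10 bp
  [49,57): 8 bp
  [57,70): 13 bp
  [70,75): 5 bp
  [75,87): 12 bp
  [87,99): 12 bp
  [99,106): 7 bp
  [106,113): 7 bp
  [113,125): 12 bp
  [125,135): 10 bp
  [135,148): 13 bp
  [148,158): 10 bp
  [158,165): 7 bp
  [165,178): 13 bp
  [178,188): 10 bp
  [188,196): 8 bp
  [196,208): 12 bp
  [208,218): 10 bp
  [218,227): 9 bp
  [227,244): 17 bp
  [244,257): 13 bp
  [257,261): 4 bp
  [261,270): 9 bp

[2,4,5,7,7,7,7,8,8,9,9,10,10,10,10,10,11,12,12,12,12,13,13,13,13,17,19]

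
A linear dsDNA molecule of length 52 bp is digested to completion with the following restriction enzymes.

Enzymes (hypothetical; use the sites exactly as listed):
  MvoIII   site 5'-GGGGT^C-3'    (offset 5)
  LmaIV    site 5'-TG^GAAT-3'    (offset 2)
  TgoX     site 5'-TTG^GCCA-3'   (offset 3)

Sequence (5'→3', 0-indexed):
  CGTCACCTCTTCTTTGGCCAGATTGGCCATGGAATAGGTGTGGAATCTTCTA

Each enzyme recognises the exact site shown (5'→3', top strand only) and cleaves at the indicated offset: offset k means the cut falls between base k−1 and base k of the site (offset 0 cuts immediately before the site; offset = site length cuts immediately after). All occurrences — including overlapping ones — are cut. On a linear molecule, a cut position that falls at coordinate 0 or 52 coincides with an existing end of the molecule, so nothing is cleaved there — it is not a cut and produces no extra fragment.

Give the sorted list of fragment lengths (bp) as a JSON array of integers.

[6,9,10,11,16]

Per-enzyme occurrences:
  MvoIII (GGGGTC, off=5): no sites
  LmaIV (TGGAAT, off=2): starts [29, 40] → cuts [31, 42]
  TgoX (TTGGCCA, off=3): starts [13, 22] → cuts [16, 25]

All cut coordinates (distinct, sorted): [16, 25, 31, 42]

Fragment lengths:
  [0,16): 16 bp
  [16,25): 9 bp
  [25,31): 6 bp
  [31,42): 11 bp
  [42,52): 10 bp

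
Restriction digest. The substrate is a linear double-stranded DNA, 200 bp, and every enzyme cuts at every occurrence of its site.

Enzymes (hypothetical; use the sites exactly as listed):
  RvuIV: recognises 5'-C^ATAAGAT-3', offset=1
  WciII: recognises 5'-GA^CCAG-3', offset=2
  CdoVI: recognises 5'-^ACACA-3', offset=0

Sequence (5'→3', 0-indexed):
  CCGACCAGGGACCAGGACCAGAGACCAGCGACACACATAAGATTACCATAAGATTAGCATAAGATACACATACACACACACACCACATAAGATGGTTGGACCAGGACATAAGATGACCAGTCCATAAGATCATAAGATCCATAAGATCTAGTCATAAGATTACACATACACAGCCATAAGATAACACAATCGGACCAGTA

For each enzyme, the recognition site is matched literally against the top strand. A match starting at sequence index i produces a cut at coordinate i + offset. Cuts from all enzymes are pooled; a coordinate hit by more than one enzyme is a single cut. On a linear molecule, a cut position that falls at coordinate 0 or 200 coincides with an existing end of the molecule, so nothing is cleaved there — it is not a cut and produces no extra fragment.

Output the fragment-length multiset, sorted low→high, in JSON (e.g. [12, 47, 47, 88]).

Per-enzyme occurrences:
  RvuIV CATAAGAT/1: at [35, 46, 57, 85, 106, 122, 130, 139, 152, 174] ⇒ [36, 47, 58, 86, 107, 123, 131, 140, 153, 175]
  WciII GACCAG/2: at [2, 9, 15, 22, 98, 114, 192] ⇒ [4, 11, 17, 24, 100, 116, 194]
  CdoVI ACACA/0: at [30, 32, 65, 71, 73, 75, 77, 161, 167, 183] ⇒ [30, 32, 65, 71, 73, 75, 77, 161, 167, 183]

Pooled cuts: [4, 11, 17, 24, 30, 32, 36, 47, 58, 65, 71, 73, 75, 77, 86, 100, 107, 116, 123, 131, 140, 153, 161, 167, 175, 183, 194]

Fragment lengths:
  [0,4): 4 bp
  [4,11): 7 bp
  [11,17): 6 bp
  [17,24): 7 bp
  [24,30): 6 bp
  [30,32): 2 bp
  [32,36): 4 bp
  [36,47): 11 bp
  [47,58): 11 bp
  [58,65): 7 bp
  [65,71): 6 bp
  [71,73): 2 bp
  [73,75): 2 bp
  [75,77): 2 bp
  [77,86): 9 bp
  [86,100): 14 bp
  [100,107): 7 bp
  [107,116): 9 bp
  [116,123): 7 bp
  [123,131): 8 bp
  [131,140): 9 bp
  [140,153): 13 bp
  [153,161): 8 bp
  [161,167): 6 bp
  [167,175): 8 bp
  [175,183): 8 bp
  [183,194): 11 bp
  [194,200): 6 bp

[2,2,2,2,4,4,6,6,6,6,6,7,7,7,7,7,8,8,8,8,9,9,9,11,11,11,13,14]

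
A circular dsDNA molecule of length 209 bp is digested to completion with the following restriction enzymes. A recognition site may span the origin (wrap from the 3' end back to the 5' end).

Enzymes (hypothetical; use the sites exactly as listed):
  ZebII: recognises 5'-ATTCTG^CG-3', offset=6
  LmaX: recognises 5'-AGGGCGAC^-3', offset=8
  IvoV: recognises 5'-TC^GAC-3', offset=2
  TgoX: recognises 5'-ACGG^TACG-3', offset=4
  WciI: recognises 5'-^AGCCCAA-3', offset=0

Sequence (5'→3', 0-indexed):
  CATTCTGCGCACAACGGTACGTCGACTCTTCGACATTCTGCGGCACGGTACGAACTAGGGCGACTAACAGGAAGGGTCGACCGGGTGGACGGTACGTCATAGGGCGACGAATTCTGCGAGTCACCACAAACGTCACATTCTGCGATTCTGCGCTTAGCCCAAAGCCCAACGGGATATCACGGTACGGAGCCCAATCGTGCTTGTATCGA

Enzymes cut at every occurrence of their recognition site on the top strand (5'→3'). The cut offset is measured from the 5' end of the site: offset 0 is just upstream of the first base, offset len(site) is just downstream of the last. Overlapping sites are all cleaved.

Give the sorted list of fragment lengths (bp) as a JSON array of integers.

[5,5,6,7,8,8,8,8,9,9,10,14,14,16,16,20,20,26]

Scan for sites:
  ZebII ATTCTGCG/6: at [1, 34, 110, 136, 144] ⇒ [7, 40, 116, 142, 150]
  LmaX AGGGCGAC/8: at [56, 100] ⇒ [64, 108]
  IvoV TCGAC/2: at [21, 29, 76, 205] ⇒ [23, 31, 78, 207]
  TgoX ACGGTACG/4: at [13, 44, 88, 178] ⇒ [17, 48, 92, 182]
  WciI AGCCCAA/0: at [155, 162, 187] ⇒ [155, 162, 187]

All cut coordinates (distinct, sorted): [7, 17, 23, 31, 40, 48, 64, 78, 92, 108, 116, 142, 150, 155, 162, 182, 187, 207]

Fragment lengths:
  7→17: 10 bp
  17→23: 6 bp
  23→31: 8 bp
  31→40: 9 bp
  40→48: 8 bp
  48→64: 16 bp
  64→78: 14 bp
  78→92: 14 bp
  92→108: 16 bp
  108→116: 8 bp
  116→142: 26 bp
  142→150: 8 bp
  150→155: 5 bp
  155→162: 7 bp
  162→182: 20 bp
  182→187: 5 bp
  187→207: 20 bp
  207→7 (wrap): 209-207+7 = 9 bp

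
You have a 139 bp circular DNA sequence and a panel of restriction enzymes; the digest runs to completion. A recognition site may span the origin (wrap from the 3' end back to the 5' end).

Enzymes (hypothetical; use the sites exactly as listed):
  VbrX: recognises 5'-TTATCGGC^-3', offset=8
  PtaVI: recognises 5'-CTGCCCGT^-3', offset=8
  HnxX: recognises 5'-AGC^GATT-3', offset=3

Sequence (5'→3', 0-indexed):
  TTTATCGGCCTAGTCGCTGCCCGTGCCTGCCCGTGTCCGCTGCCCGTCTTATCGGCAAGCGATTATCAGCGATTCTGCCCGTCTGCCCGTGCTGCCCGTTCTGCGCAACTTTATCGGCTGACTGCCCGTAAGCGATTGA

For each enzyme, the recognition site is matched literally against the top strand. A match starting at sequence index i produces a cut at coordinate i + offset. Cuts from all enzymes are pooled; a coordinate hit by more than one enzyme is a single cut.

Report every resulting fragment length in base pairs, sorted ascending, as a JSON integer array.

Site scan:
  VbrX (TTATCGGC, off=8): starts [1, 48, 110] → cuts [9, 56, 118]
  PtaVI (CTGCCCGT, off=8): starts [16, 26, 39, 74, 82, 91, 121] → cuts [24, 34, 47, 82, 90, 99, 129]
  HnxX (AGCGATT, off=3): starts [57, 67, 130] → cuts [60, 70, 133]

Pooled cuts: [9, 24, 34, 47, 56, 60, 70, 82, 90, 99, 118, 129, 133]

Fragments:
  9→24: 15 bp
  24→34: 10 bp
  34→47: 13 bp
  47→56: 9 bp
  56→60: 4 bp
  60→70: 10 bp
  70→82: 12 bp
  82→90: 8 bp
  90→99: 9 bp
  99→118: 19 bp
  118→129: 11 bp
  129→133: 4 bp
  133→9 (wrap): 139-133+9 = 15 bp

[4,4,8,9,9,10,10,11,12,13,15,15,19]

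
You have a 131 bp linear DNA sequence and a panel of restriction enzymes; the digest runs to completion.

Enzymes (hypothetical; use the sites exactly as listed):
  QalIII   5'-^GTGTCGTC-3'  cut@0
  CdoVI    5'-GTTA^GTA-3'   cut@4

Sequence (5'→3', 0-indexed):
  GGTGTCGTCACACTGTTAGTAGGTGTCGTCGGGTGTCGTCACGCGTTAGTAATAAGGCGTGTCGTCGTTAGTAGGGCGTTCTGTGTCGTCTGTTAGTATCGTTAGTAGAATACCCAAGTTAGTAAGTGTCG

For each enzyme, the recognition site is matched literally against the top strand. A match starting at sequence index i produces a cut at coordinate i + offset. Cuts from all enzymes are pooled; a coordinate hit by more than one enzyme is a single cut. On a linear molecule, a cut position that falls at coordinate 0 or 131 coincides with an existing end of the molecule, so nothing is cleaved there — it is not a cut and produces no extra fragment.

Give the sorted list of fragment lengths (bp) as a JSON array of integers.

Per-enzyme occurrences:
  QalIII GTGTCGTC/0: at [1, 22, 32, 58, 82] ⇒ [1, 22, 32, 58, 82]
  CdoVI GTTAGTA/4: at [14, 44, 66, 91, 100, 117] ⇒ [18, 48, 70, 95, 104, 121]

All cut coordinates (distinct, sorted): [1, 18, 22, 32, 48, 58, 70, 82, 95, 104, 121]

Fragments:
  [0,1): 1 bp
  [1,18): 17 bp
  [18,22): 4 bp
  [22,32): 10 bp
  [32,48): 16 bp
  [48,58): 10 bp
  [58,70): 12 bp
  [70,82): 12 bp
  [82,95): 13 bp
  [95,104): 9 bp
  [104,121): 17 bp
  [121,131): 10 bp

[1,4,9,10,10,10,12,12,13,16,17,17]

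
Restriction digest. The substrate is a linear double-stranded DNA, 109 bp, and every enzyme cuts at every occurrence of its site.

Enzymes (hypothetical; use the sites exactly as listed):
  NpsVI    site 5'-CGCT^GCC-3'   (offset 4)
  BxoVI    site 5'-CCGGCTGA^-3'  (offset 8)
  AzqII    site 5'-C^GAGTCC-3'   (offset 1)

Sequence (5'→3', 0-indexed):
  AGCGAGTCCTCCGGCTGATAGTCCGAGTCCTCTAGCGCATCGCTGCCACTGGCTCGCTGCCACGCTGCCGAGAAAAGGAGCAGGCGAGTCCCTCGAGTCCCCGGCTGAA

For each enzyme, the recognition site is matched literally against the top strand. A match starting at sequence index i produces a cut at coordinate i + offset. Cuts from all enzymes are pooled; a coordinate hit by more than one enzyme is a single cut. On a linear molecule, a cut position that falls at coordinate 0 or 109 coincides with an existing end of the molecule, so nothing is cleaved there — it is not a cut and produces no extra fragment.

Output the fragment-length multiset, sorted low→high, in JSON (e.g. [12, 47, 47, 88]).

[1,3,6,8,9,14,14,15,19,20]

Site scan:
  NpsVI (CGCTGCC, off=4): starts [40, 54, 62] → cuts [44, 58, 66]
  BxoVI (CCGGCTGA, off=8): starts [10, 100] → cuts [18, 108]
  AzqII (CGAGTCC, off=1): starts [2, 23, 84, 93] → cuts [3, 24, 85, 94]

All cut coordinates (distinct, sorted): [3, 18, 24, 44, 58, 66, 85, 94, 108]

Fragments:
  [0,3): 3 bp
  [3,18): 15 bp
  [18,24): 6 bp
  [24,44): 20 bp
  [44,58): 14 bp
  [58,66): 8 bp
  [66,85): 19 bp
  [85,94): 9 bp
  [94,108): 14 bp
  [108,109): 1 bp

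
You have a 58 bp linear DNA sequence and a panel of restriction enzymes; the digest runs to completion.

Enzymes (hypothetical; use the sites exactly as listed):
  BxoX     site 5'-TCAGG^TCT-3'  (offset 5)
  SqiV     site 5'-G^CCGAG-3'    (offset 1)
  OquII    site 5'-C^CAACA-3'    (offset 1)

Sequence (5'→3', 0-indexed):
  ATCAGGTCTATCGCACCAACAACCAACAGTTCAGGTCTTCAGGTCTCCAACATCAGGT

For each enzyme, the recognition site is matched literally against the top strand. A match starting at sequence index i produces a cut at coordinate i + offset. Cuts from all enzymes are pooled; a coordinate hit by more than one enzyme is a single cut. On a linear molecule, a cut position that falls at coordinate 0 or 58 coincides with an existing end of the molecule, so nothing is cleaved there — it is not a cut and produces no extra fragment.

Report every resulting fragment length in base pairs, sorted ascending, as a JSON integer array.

Per-enzyme occurrences:
  BxoX (TCAGGTCT, off=5): starts [1, 30, 38] → cuts [6, 35, 43]
  SqiV (GCCGAG, off=1): no sites
  OquII (CCAACA, off=1): starts [15, 22, 46] → cuts [16, 23, 47]

All cut coordinates (distinct, sorted): [6, 16, 23, 35, 43, 47]

Fragments:
  [0,6): 6 bp
  [6,16): 10 bp
  [16,23): 7 bp
  [23,35): 12 bp
  [35,43): 8 bp
  [43,47): 4 bp
  [47,58): 11 bp

[4,6,7,8,10,11,12]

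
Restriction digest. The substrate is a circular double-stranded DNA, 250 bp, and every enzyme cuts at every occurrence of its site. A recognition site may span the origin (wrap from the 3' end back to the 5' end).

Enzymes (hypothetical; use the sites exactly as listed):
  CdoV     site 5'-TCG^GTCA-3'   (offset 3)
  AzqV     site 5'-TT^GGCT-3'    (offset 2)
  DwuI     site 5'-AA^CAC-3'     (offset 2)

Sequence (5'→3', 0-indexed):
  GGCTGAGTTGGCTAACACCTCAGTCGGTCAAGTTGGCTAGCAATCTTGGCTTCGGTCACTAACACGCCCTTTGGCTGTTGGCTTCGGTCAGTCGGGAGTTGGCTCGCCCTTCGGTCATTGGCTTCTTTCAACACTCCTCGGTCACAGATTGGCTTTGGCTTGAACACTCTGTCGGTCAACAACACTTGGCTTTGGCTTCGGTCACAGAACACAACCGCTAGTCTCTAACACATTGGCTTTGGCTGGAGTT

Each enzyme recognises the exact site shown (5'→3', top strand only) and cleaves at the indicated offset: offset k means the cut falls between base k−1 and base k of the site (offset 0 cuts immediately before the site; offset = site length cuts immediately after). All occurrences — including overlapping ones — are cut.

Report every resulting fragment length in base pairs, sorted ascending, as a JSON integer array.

Per-enzyme occurrences:
  CdoV TCGGTCA/3: at [23, 51, 83, 110, 137, 171, 197] ⇒ [26, 54, 86, 113, 140, 174, 200]
  AzqV TTGGCT/2: at [7, 32, 45, 70, 77, 98, 117, 148, 154, 185, 191, 232, 238, 248] ⇒ [0, 9, 34, 47, 72, 79, 100, 119, 150, 156, 187, 193, 234, 240]
  DwuI AACAC/2: at [13, 60, 129, 162, 180, 207, 226] ⇒ [15, 62, 131, 164, 182, 209, 228]

All cut coordinates (distinct, sorted): [0, 9, 15, 26, 34, 47, 54, 62, 72, 79, 86, 100, 113, 119, 131, 140, 150, 156, 164, 174, 182, 187, 193, 200, 209, 228, 234, 240]

Fragments:
  0→9: 9 bp
  9→15: 6 bp
  15→26: 11 bp
  26→34: 8 bp
  34→47: 13 bp
  47→54: 7 bp
  54→62: 8 bp
  62→72: 10 bp
  72→79: 7 bp
  79→86: 7 bp
  86→100: 14 bp
  100→113: 13 bp
  113→119: 6 bp
  119→131: 12 bp
  131→140: 9 bp
  140→150: 10 bp
  150→156: 6 bp
  156→164: 8 bp
  164→174: 10 bp
  174→182: 8 bp
  182→187: 5 bp
  187→193: 6 bp
  193→200: 7 bp
  200→209: 9 bp
  209→228: 19 bp
  228→234: 6 bp
  234→240: 6 bp
  240→0 (wrap): 250-240+0 = 10 bp

[5,6,6,6,6,6,6,7,7,7,7,8,8,8,8,9,9,9,10,10,10,10,11,12,13,13,14,19]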